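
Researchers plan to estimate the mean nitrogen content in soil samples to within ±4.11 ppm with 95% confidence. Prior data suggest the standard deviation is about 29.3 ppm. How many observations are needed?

196

For a mean, the margin of error is E = z·σ/√n, so n = (zσ/E)².
At 95% confidence, z = 1.960.
n = (1.960 × 29.3 / 4.11)² = 195.24
Round up: n = 196.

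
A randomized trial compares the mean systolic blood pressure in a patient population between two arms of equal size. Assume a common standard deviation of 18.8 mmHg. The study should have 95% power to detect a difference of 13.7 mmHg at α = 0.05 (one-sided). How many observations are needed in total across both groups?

For two equal groups, n per group = 2·((z_α + z_β)·σ/δ)².
z_α = 1.645; z_β = 1.645 (power 95%).
n = 2 × (3.290 × 18.8 / 13.7)² = 2 × 20.38 = 40.76
Round up: n = 41 per group.
Total across both groups: 2 × 41 = 82.

82 total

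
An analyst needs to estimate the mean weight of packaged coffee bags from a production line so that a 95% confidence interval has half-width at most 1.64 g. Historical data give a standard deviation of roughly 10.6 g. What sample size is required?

161

For a mean, the margin of error is E = z·σ/√n, so n = (zσ/E)².
At 95% confidence, z = 1.960.
n = (1.960 × 10.6 / 1.64)² = 160.49
Round up: n = 161.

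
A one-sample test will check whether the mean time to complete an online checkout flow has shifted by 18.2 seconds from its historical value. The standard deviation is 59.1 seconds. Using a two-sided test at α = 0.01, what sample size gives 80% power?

124

For a one-sample z-test, n = ((z_{α/2} + z_β)·σ/δ)².
z_{α/2} = 2.576 (two-sided α = 0.01); z_β = 0.842 (power 80% → β = 0.2).
n = (3.418 × 59.1 / 18.2)² = 123.19
Round up: n = 124.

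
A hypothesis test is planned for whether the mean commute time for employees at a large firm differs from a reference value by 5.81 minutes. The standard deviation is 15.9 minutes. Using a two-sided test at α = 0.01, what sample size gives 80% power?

88

For a one-sample z-test, n = ((z_{α/2} + z_β)·σ/δ)².
z_{α/2} = 2.576 (two-sided α = 0.01); z_β = 0.842 (power 80% → β = 0.2).
n = (3.418 × 15.9 / 5.81)² = 87.50
Round up: n = 88.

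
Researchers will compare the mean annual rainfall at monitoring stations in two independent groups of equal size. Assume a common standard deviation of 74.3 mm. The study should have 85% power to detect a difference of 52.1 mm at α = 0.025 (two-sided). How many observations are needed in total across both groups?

For two equal groups, n per group = 2·((z_{α/2} + z_β)·σ/δ)².
z_{α/2} = 2.241; z_β = 1.036 (power 85%).
n = 2 × (3.277 × 74.3 / 52.1)² = 2 × 21.84 = 43.68
Round up: n = 44 per group.
Total across both groups: 2 × 44 = 88.

88 total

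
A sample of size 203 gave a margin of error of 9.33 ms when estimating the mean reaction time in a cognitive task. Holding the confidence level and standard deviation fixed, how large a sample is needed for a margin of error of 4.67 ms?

Margin of error scales as 1/√n, so n₂ = n₁·(E₁/E₂)².
n₂ = 203 × (9.33/4.67)² = 203 × 3.991 = 810.17
Round up: n₂ = 811.

811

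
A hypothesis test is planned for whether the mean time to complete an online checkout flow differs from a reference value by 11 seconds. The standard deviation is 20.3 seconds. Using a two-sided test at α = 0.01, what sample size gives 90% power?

For a one-sample z-test, n = ((z_{α/2} + z_β)·σ/δ)².
z_{α/2} = 2.576 (two-sided α = 0.01); z_β = 1.282 (power 90% → β = 0.1).
n = (3.858 × 20.3 / 11)² = 50.69
Round up: n = 51.

51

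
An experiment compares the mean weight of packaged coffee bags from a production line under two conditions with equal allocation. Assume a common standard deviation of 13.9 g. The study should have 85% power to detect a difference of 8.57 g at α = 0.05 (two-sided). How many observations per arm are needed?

48 per group

For two equal groups, n per group = 2·((z_{α/2} + z_β)·σ/δ)².
z_{α/2} = 1.960; z_β = 1.036 (power 85%).
n = 2 × (2.996 × 13.9 / 8.57)² = 2 × 23.61 = 47.22
Round up: n = 48 per group.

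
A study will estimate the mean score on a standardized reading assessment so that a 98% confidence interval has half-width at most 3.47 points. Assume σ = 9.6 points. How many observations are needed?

42

For a mean, the margin of error is E = z·σ/√n, so n = (zσ/E)².
At 98% confidence, z = 2.326.
n = (2.326 × 9.6 / 3.47)² = 41.41
Round up: n = 42.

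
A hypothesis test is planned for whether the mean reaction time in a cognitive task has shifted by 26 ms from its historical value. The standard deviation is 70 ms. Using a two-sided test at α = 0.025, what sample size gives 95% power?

110

For a one-sample z-test, n = ((z_{α/2} + z_β)·σ/δ)².
z_{α/2} = 2.241 (two-sided α = 0.025); z_β = 1.645 (power 95% → β = 0.05).
n = (3.886 × 70 / 26)² = 109.46
Round up: n = 110.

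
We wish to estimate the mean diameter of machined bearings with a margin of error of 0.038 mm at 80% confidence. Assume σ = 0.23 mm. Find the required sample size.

For a mean, the margin of error is E = z·σ/√n, so n = (zσ/E)².
At 80% confidence, z = 1.282.
n = (1.282 × 0.23 / 0.038)² = 60.21
Round up: n = 61.

61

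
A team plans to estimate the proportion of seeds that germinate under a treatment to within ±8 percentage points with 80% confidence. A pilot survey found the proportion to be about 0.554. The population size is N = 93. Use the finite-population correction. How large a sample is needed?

For a proportion with margin E = 0.08 at 80% confidence, z = 1.282.
n = p̂(1−p̂)(z/E)² = 0.554 × 0.446 × (1.282/0.08)² = 63.45 — call this n₀.
Finite-population correction with N = 93: n = n₀ / (1 + (n₀−1)/N) = 63.45 / 1.672 = 37.95
Round up: n = 38.

38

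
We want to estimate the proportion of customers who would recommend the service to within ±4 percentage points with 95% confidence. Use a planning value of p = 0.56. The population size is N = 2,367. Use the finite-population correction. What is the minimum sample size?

For a proportion with margin E = 0.04 at 95% confidence, z = 1.960.
n = p̂(1−p̂)(z/E)² = 0.56 × 0.44 × (1.960/0.04)² = 591.61 — call this n₀.
Finite-population correction with N = 2,367: n = n₀ / (1 + (n₀−1)/N) = 591.61 / 1.25 = 473.29
Round up: n = 474.

n = 474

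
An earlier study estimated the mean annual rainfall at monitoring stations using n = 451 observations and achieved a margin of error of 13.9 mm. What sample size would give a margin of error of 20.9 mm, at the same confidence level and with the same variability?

n = 200

Margin of error scales as 1/√n, so n₂ = n₁·(E₁/E₂)².
n₂ = 451 × (13.9/20.9)² = 451 × 0.4423 = 199.48
Round up: n₂ = 200.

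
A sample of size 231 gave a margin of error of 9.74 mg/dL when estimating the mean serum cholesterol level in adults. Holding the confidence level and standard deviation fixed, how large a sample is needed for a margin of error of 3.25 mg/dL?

2075

Margin of error scales as 1/√n, so n₂ = n₁·(E₁/E₂)².
n₂ = 231 × (9.74/3.25)² = 231 × 8.982 = 2074.84
Round up: n₂ = 2075.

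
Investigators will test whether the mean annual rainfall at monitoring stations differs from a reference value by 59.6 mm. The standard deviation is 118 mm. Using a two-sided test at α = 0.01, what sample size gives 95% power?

For a one-sample z-test, n = ((z_{α/2} + z_β)·σ/δ)².
z_{α/2} = 2.576 (two-sided α = 0.01); z_β = 1.645 (power 95% → β = 0.05).
n = (4.221 × 118 / 59.6)² = 69.84
Round up: n = 70.

70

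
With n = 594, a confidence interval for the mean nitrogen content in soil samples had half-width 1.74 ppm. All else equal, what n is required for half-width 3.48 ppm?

Margin of error scales as 1/√n, so n₂ = n₁·(E₁/E₂)².
n₂ = 594 × (1.74/3.48)² = 594 × 0.25 = 148.50
Round up: n₂ = 149.

n = 149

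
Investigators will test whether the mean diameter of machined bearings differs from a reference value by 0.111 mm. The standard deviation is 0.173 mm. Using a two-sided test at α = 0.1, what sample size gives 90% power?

21

For a one-sample z-test, n = ((z_{α/2} + z_β)·σ/δ)².
z_{α/2} = 1.645 (two-sided α = 0.1); z_β = 1.282 (power 90% → β = 0.1).
n = (2.927 × 0.173 / 0.111)² = 20.81
Round up: n = 21.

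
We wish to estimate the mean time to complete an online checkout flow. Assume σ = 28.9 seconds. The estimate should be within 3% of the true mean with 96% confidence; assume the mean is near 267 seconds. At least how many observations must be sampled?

55

For a mean, the margin of error is E = z·σ/√n, so n = (zσ/E)².
At 96% confidence, z = 2.054.
E = 3% of 267 = 8.01 seconds.
n = (2.054 × 28.9 / 8.01)² = 54.92
Round up: n = 55.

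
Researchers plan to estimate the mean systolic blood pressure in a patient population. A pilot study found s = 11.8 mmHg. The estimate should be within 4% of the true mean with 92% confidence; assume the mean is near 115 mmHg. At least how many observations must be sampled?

21

For a mean, the margin of error is E = z·σ/√n, so n = (zσ/E)².
At 92% confidence, z = 1.751.
E = 4% of 115 = 4.6 mmHg.
n = (1.751 × 11.8 / 4.6)² = 20.18
Round up: n = 21.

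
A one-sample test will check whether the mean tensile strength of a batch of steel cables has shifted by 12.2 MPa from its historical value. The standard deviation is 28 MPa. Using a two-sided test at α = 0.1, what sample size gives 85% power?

38

For a one-sample z-test, n = ((z_{α/2} + z_β)·σ/δ)².
z_{α/2} = 1.645 (two-sided α = 0.1); z_β = 1.036 (power 85% → β = 0.15).
n = (2.681 × 28 / 12.2)² = 37.86
Round up: n = 38.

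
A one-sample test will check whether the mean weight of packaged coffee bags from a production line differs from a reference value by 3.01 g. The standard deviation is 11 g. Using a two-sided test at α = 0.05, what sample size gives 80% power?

105

For a one-sample z-test, n = ((z_{α/2} + z_β)·σ/δ)².
z_{α/2} = 1.960 (two-sided α = 0.05); z_β = 0.842 (power 80% → β = 0.2).
n = (2.802 × 11 / 3.01)² = 104.85
Round up: n = 105.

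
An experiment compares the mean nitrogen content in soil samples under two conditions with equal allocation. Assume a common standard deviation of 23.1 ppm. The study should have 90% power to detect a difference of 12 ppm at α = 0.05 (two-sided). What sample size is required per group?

For two equal groups, n per group = 2·((z_{α/2} + z_β)·σ/δ)².
z_{α/2} = 1.960; z_β = 1.282 (power 90%).
n = 2 × (3.242 × 23.1 / 12)² = 2 × 38.95 = 77.90
Round up: n = 78 per group.

78 per group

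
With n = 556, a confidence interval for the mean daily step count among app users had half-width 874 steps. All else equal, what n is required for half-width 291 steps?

Margin of error scales as 1/√n, so n₂ = n₁·(E₁/E₂)².
n₂ = 556 × (874/291)² = 556 × 9.021 = 5015.68
Round up: n₂ = 5016.

5016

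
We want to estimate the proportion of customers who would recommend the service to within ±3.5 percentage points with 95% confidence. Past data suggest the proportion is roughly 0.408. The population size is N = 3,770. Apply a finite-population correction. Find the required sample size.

For a proportion with margin E = 0.035 at 95% confidence, z = 1.960.
n = p̂(1−p̂)(z/E)² = 0.408 × 0.592 × (1.960/0.035)² = 757.46 — call this n₀.
Finite-population correction with N = 3,770: n = n₀ / (1 + (n₀−1)/N) = 757.46 / 1.201 = 630.69
Round up: n = 631.

631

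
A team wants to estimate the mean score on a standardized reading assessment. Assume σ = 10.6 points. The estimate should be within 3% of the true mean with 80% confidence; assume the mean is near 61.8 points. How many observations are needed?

54

For a mean, the margin of error is E = z·σ/√n, so n = (zσ/E)².
At 80% confidence, z = 1.282.
E = 3% of 61.8 = 1.854 points.
n = (1.282 × 10.6 / 1.854)² = 53.72
Round up: n = 54.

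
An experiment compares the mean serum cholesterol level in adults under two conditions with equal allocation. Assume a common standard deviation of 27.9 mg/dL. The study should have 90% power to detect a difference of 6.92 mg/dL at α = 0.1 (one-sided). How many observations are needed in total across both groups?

For two equal groups, n per group = 2·((z_α + z_β)·σ/δ)².
z_α = 1.282; z_β = 1.282 (power 90%).
n = 2 × (2.564 × 27.9 / 6.92)² = 2 × 106.86 = 213.72
Round up: n = 214 per group.
Total across both groups: 2 × 214 = 428.

428 total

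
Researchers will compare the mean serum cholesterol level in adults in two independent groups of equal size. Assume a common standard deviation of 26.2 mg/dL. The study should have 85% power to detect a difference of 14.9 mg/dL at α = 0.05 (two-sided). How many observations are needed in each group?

For two equal groups, n per group = 2·((z_{α/2} + z_β)·σ/δ)².
z_{α/2} = 1.960; z_β = 1.036 (power 85%).
n = 2 × (2.996 × 26.2 / 14.9)² = 2 × 27.75 = 55.50
Round up: n = 56 per group.

56 per group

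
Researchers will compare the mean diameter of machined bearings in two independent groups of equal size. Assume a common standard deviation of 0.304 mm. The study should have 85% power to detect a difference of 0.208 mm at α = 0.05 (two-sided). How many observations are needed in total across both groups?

For two equal groups, n per group = 2·((z_{α/2} + z_β)·σ/δ)².
z_{α/2} = 1.960; z_β = 1.036 (power 85%).
n = 2 × (2.996 × 0.304 / 0.208)² = 2 × 19.17 = 38.34
Round up: n = 39 per group.
Total across both groups: 2 × 39 = 78.

78 total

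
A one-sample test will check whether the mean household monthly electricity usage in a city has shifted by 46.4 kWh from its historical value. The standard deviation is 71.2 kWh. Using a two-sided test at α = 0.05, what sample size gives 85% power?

22

For a one-sample z-test, n = ((z_{α/2} + z_β)·σ/δ)².
z_{α/2} = 1.960 (two-sided α = 0.05); z_β = 1.036 (power 85% → β = 0.15).
n = (2.996 × 71.2 / 46.4)² = 21.14
Round up: n = 22.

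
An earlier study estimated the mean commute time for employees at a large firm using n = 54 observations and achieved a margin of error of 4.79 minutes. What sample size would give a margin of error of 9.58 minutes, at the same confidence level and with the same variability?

n = 14

Margin of error scales as 1/√n, so n₂ = n₁·(E₁/E₂)².
n₂ = 54 × (4.79/9.58)² = 54 × 0.25 = 13.50
Round up: n₂ = 14.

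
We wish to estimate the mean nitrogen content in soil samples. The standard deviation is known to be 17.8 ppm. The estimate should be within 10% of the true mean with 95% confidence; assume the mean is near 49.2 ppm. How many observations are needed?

For a mean, the margin of error is E = z·σ/√n, so n = (zσ/E)².
At 95% confidence, z = 1.960.
E = 10% of 49.2 = 4.92 ppm.
n = (1.960 × 17.8 / 4.92)² = 50.28
Round up: n = 51.

51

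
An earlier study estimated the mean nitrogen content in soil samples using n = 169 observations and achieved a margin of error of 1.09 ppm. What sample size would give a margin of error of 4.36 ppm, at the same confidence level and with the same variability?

Margin of error scales as 1/√n, so n₂ = n₁·(E₁/E₂)².
n₂ = 169 × (1.09/4.36)² = 169 × 0.0625 = 10.56
Round up: n₂ = 11.

11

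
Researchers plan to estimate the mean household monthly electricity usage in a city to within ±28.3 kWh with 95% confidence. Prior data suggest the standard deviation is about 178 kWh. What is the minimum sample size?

For a mean, the margin of error is E = z·σ/√n, so n = (zσ/E)².
At 95% confidence, z = 1.960.
n = (1.960 × 178 / 28.3)² = 151.98
Round up: n = 152.

152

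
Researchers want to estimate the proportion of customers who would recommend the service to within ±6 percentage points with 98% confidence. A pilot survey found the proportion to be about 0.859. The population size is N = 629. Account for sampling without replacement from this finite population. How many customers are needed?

For a proportion with margin E = 0.06 at 98% confidence, z = 2.326.
n = p̂(1−p̂)(z/E)² = 0.859 × 0.141 × (2.326/0.06)² = 182.02 — call this n₀.
Finite-population correction with N = 629: n = n₀ / (1 + (n₀−1)/N) = 182.02 / 1.288 = 141.32
Round up: n = 142.

142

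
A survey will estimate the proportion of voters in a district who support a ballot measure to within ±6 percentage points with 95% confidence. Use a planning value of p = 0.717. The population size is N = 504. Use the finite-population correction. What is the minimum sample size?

152

For a proportion with margin E = 0.06 at 95% confidence, z = 1.960.
n = p̂(1−p̂)(z/E)² = 0.717 × 0.283 × (1.960/0.06)² = 216.53 — call this n₀.
Finite-population correction with N = 504: n = n₀ / (1 + (n₀−1)/N) = 216.53 / 1.428 = 151.63
Round up: n = 152.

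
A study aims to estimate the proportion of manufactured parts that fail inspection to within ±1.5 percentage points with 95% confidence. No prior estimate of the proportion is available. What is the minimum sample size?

For a proportion with margin E = 0.015 at 95% confidence, z = 1.960.
With no prior estimate, use p = 0.5, which maximizes p(1−p) at 0.25.
n = 0.25 × (z/E)² = 0.25 × (1.960/0.015)² = 4268.44
Round up: n = 4269.

4269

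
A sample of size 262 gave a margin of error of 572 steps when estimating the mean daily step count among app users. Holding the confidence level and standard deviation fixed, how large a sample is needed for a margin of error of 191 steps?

Margin of error scales as 1/√n, so n₂ = n₁·(E₁/E₂)².
n₂ = 262 × (572/191)² = 262 × 8.969 = 2349.88
Round up: n₂ = 2350.

2350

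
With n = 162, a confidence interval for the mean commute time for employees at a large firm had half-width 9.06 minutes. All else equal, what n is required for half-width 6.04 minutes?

Margin of error scales as 1/√n, so n₂ = n₁·(E₁/E₂)².
n₂ = 162 × (9.06/6.04)² = 162 × 2.25 = 364.50
Round up: n₂ = 365.

365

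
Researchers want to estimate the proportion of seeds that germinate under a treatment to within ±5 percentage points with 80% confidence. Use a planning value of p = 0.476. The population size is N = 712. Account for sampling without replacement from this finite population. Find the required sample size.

134

For a proportion with margin E = 0.05 at 80% confidence, z = 1.282.
n = p̂(1−p̂)(z/E)² = 0.476 × 0.524 × (1.282/0.05)² = 163.97 — call this n₀.
Finite-population correction with N = 712: n = n₀ / (1 + (n₀−1)/N) = 163.97 / 1.229 = 133.42
Round up: n = 134.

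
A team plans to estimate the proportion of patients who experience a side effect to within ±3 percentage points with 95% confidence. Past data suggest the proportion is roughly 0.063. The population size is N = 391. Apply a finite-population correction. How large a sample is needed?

154

For a proportion with margin E = 0.03 at 95% confidence, z = 1.960.
n = p̂(1−p̂)(z/E)² = 0.063 × 0.937 × (1.960/0.03)² = 251.97 — call this n₀.
Finite-population correction with N = 391: n = n₀ / (1 + (n₀−1)/N) = 251.97 / 1.642 = 153.45
Round up: n = 154.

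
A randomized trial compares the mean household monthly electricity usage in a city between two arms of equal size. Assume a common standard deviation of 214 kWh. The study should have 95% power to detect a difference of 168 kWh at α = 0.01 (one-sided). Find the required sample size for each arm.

52 per group

For two equal groups, n per group = 2·((z_α + z_β)·σ/δ)².
z_α = 2.326; z_β = 1.645 (power 95%).
n = 2 × (3.971 × 214 / 168)² = 2 × 25.59 = 51.18
Round up: n = 52 per group.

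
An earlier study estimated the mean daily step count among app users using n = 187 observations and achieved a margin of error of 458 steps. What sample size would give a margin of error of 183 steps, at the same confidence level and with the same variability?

Margin of error scales as 1/√n, so n₂ = n₁·(E₁/E₂)².
n₂ = 187 × (458/183)² = 187 × 6.264 = 1171.37
Round up: n₂ = 1172.

1172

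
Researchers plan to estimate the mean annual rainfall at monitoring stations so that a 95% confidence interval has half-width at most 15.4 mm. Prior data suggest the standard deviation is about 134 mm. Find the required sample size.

For a mean, the margin of error is E = z·σ/√n, so n = (zσ/E)².
At 95% confidence, z = 1.960.
n = (1.960 × 134 / 15.4)² = 290.86
Round up: n = 291.

291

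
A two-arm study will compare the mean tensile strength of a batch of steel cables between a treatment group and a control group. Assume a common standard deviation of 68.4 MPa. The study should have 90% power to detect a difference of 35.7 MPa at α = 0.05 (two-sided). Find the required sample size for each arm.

78 per group

For two equal groups, n per group = 2·((z_{α/2} + z_β)·σ/δ)².
z_{α/2} = 1.960; z_β = 1.282 (power 90%).
n = 2 × (3.242 × 68.4 / 35.7)² = 2 × 38.58 = 77.16
Round up: n = 78 per group.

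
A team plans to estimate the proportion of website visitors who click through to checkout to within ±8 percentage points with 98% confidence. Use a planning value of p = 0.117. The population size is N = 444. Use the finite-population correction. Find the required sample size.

For a proportion with margin E = 0.08 at 98% confidence, z = 2.326.
n = p̂(1−p̂)(z/E)² = 0.117 × 0.883 × (2.326/0.08)² = 87.33 — call this n₀.
Finite-population correction with N = 444: n = n₀ / (1 + (n₀−1)/N) = 87.33 / 1.194 = 73.14
Round up: n = 74.

74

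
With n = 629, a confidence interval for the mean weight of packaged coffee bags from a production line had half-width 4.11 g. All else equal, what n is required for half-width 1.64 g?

3951

Margin of error scales as 1/√n, so n₂ = n₁·(E₁/E₂)².
n₂ = 629 × (4.11/1.64)² = 629 × 6.281 = 3950.75
Round up: n₂ = 3951.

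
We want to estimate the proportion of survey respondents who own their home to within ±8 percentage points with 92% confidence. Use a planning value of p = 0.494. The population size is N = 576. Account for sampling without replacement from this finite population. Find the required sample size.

100

For a proportion with margin E = 0.08 at 92% confidence, z = 1.751.
n = p̂(1−p̂)(z/E)² = 0.494 × 0.506 × (1.751/0.08)² = 119.75 — call this n₀.
Finite-population correction with N = 576: n = n₀ / (1 + (n₀−1)/N) = 119.75 / 1.206 = 99.30
Round up: n = 100.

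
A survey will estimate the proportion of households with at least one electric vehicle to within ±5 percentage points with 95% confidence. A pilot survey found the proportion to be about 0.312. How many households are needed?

For a proportion with margin E = 0.05 at 95% confidence, z = 1.960.
n = p̂(1−p̂)(z/E)² = 0.312 × 0.688 × (1.960/0.05)² = 329.85
Round up: n = 330.

330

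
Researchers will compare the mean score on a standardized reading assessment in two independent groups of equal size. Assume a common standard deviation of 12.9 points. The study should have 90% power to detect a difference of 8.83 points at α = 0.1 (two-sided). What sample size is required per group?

For two equal groups, n per group = 2·((z_{α/2} + z_β)·σ/δ)².
z_{α/2} = 1.645; z_β = 1.282 (power 90%).
n = 2 × (2.927 × 12.9 / 8.83)² = 2 × 18.29 = 36.58
Round up: n = 37 per group.

37 per group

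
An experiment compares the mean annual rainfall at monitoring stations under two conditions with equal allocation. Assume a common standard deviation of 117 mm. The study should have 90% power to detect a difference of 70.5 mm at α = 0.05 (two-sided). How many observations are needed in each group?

For two equal groups, n per group = 2·((z_{α/2} + z_β)·σ/δ)².
z_{α/2} = 1.960; z_β = 1.282 (power 90%).
n = 2 × (3.242 × 117 / 70.5)² = 2 × 28.95 = 57.90
Round up: n = 58 per group.

58 per group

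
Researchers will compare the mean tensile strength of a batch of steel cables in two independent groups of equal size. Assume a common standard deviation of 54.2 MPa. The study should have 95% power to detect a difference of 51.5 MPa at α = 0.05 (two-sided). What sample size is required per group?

29 per group

For two equal groups, n per group = 2·((z_{α/2} + z_β)·σ/δ)².
z_{α/2} = 1.960; z_β = 1.645 (power 95%).
n = 2 × (3.605 × 54.2 / 51.5)² = 2 × 14.39 = 28.78
Round up: n = 29 per group.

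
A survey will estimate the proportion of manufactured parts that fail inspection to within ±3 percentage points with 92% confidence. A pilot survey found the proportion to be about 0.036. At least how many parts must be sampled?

For a proportion with margin E = 0.03 at 92% confidence, z = 1.751.
n = p̂(1−p̂)(z/E)² = 0.036 × 0.964 × (1.751/0.03)² = 118.22
Round up: n = 119.

119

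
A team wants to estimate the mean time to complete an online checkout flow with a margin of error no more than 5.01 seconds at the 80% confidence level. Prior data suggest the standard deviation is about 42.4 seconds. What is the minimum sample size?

118

For a mean, the margin of error is E = z·σ/√n, so n = (zσ/E)².
At 80% confidence, z = 1.282.
n = (1.282 × 42.4 / 5.01)² = 117.72
Round up: n = 118.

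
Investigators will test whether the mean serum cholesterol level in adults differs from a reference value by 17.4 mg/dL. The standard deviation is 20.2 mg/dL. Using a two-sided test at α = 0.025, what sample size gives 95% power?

21

For a one-sample z-test, n = ((z_{α/2} + z_β)·σ/δ)².
z_{α/2} = 2.241 (two-sided α = 0.025); z_β = 1.645 (power 95% → β = 0.05).
n = (3.886 × 20.2 / 17.4)² = 20.35
Round up: n = 21.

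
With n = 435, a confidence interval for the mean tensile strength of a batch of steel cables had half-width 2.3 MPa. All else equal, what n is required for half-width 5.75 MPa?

n = 70

Margin of error scales as 1/√n, so n₂ = n₁·(E₁/E₂)².
n₂ = 435 × (2.3/5.75)² = 435 × 0.16 = 69.60
Round up: n₂ = 70.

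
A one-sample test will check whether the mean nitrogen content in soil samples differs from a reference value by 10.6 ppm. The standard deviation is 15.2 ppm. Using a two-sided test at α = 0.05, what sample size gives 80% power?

n = 17

For a one-sample z-test, n = ((z_{α/2} + z_β)·σ/δ)².
z_{α/2} = 1.960 (two-sided α = 0.05); z_β = 0.842 (power 80% → β = 0.2).
n = (2.802 × 15.2 / 10.6)² = 16.14
Round up: n = 17.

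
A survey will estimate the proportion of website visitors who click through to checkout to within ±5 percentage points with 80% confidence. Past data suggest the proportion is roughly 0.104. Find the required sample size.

For a proportion with margin E = 0.05 at 80% confidence, z = 1.282.
n = p̂(1−p̂)(z/E)² = 0.104 × 0.896 × (1.282/0.05)² = 61.26
Round up: n = 62.

n = 62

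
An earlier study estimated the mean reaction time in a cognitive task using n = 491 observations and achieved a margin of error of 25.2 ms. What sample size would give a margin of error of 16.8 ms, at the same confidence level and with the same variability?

1105

Margin of error scales as 1/√n, so n₂ = n₁·(E₁/E₂)².
n₂ = 491 × (25.2/16.8)² = 491 × 2.25 = 1104.75
Round up: n₂ = 1105.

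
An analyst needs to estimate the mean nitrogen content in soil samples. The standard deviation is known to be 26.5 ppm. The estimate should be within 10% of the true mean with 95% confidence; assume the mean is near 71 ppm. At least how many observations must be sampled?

For a mean, the margin of error is E = z·σ/√n, so n = (zσ/E)².
At 95% confidence, z = 1.960.
E = 10% of 71 = 7.1 ppm.
n = (1.960 × 26.5 / 7.1)² = 53.52
Round up: n = 54.

n = 54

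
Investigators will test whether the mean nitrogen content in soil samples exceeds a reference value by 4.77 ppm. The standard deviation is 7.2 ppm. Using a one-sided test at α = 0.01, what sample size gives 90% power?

For a one-sample z-test, n = ((z_α + z_β)·σ/δ)².
z_α = 2.326 (one-sided α = 0.01); z_β = 1.282 (power 90% → β = 0.1).
n = (3.608 × 7.2 / 4.77)² = 29.66
Round up: n = 30.

30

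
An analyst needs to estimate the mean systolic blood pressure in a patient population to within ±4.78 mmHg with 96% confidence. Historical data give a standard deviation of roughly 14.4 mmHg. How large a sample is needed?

For a mean, the margin of error is E = z·σ/√n, so n = (zσ/E)².
At 96% confidence, z = 2.054.
n = (2.054 × 14.4 / 4.78)² = 38.29
Round up: n = 39.

39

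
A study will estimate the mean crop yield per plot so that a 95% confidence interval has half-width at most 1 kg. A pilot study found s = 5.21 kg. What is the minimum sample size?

For a mean, the margin of error is E = z·σ/√n, so n = (zσ/E)².
At 95% confidence, z = 1.960.
n = (1.960 × 5.21 / 1)² = 104.28
Round up: n = 105.

105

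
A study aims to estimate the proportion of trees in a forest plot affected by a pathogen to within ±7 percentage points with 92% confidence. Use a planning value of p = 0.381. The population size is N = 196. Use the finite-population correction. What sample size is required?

For a proportion with margin E = 0.07 at 92% confidence, z = 1.751.
n = p̂(1−p̂)(z/E)² = 0.381 × 0.619 × (1.751/0.07)² = 147.57 — call this n₀.
Finite-population correction with N = 196: n = n₀ / (1 + (n₀−1)/N) = 147.57 / 1.748 = 84.42
Round up: n = 85.

85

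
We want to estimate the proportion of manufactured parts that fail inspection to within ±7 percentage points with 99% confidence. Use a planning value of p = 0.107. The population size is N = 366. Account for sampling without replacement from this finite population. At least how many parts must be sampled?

96

For a proportion with margin E = 0.07 at 99% confidence, z = 2.576.
n = p̂(1−p̂)(z/E)² = 0.107 × 0.893 × (2.576/0.07)² = 129.40 — call this n₀.
Finite-population correction with N = 366: n = n₀ / (1 + (n₀−1)/N) = 129.40 / 1.351 = 95.78
Round up: n = 96.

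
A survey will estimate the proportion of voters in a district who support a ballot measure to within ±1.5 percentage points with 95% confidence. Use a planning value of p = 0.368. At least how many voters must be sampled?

3971

For a proportion with margin E = 0.015 at 95% confidence, z = 1.960.
n = p̂(1−p̂)(z/E)² = 0.368 × 0.632 × (1.960/0.015)² = 3970.95
Round up: n = 3971.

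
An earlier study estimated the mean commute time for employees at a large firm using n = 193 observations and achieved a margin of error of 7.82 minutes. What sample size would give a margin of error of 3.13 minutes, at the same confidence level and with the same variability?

Margin of error scales as 1/√n, so n₂ = n₁·(E₁/E₂)².
n₂ = 193 × (7.82/3.13)² = 193 × 6.242 = 1204.71
Round up: n₂ = 1205.

1205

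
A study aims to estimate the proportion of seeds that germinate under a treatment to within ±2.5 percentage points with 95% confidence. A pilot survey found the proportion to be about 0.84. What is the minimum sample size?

For a proportion with margin E = 0.025 at 95% confidence, z = 1.960.
n = p̂(1−p̂)(z/E)² = 0.84 × 0.16 × (1.960/0.025)² = 826.10
Round up: n = 827.

827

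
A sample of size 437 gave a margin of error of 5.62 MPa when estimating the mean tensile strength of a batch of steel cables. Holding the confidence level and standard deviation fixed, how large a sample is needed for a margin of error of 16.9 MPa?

49

Margin of error scales as 1/√n, so n₂ = n₁·(E₁/E₂)².
n₂ = 437 × (5.62/16.9)² = 437 × 0.1106 = 48.33
Round up: n₂ = 49.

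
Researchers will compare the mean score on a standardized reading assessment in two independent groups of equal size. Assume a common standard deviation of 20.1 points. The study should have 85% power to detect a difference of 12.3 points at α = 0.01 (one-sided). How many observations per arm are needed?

For two equal groups, n per group = 2·((z_α + z_β)·σ/δ)².
z_α = 2.326; z_β = 1.036 (power 85%).
n = 2 × (3.362 × 20.1 / 12.3)² = 2 × 30.18 = 60.36
Round up: n = 61 per group.

61 per group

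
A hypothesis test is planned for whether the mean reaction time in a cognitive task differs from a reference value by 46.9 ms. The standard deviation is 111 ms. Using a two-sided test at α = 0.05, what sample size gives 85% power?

51

For a one-sample z-test, n = ((z_{α/2} + z_β)·σ/δ)².
z_{α/2} = 1.960 (two-sided α = 0.05); z_β = 1.036 (power 85% → β = 0.15).
n = (2.996 × 111 / 46.9)² = 50.28
Round up: n = 51.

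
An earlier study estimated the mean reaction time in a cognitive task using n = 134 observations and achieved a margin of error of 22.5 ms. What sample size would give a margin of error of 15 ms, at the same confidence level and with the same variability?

302

Margin of error scales as 1/√n, so n₂ = n₁·(E₁/E₂)².
n₂ = 134 × (22.5/15)² = 134 × 2.25 = 301.50
Round up: n₂ = 302.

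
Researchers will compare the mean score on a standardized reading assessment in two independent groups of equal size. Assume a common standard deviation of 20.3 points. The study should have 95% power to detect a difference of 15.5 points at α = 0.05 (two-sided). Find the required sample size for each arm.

45 per group

For two equal groups, n per group = 2·((z_{α/2} + z_β)·σ/δ)².
z_{α/2} = 1.960; z_β = 1.645 (power 95%).
n = 2 × (3.605 × 20.3 / 15.5)² = 2 × 22.29 = 44.58
Round up: n = 45 per group.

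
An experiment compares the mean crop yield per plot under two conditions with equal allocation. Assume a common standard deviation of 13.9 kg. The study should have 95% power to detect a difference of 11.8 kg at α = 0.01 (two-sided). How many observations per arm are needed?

For two equal groups, n per group = 2·((z_{α/2} + z_β)·σ/δ)².
z_{α/2} = 2.576; z_β = 1.645 (power 95%).
n = 2 × (4.221 × 13.9 / 11.8)² = 2 × 24.72 = 49.44
Round up: n = 50 per group.

50 per group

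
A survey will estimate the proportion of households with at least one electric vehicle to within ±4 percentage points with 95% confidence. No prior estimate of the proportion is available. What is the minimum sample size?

For a proportion with margin E = 0.04 at 95% confidence, z = 1.960.
With no prior estimate, use p = 0.5, which maximizes p(1−p) at 0.25.
n = 0.25 × (z/E)² = 0.25 × (1.960/0.04)² = 600.25
Round up: n = 601.

601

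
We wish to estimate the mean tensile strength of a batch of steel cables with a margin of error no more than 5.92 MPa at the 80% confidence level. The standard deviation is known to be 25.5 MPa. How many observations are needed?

n = 31

For a mean, the margin of error is E = z·σ/√n, so n = (zσ/E)².
At 80% confidence, z = 1.282.
n = (1.282 × 25.5 / 5.92)² = 30.49
Round up: n = 31.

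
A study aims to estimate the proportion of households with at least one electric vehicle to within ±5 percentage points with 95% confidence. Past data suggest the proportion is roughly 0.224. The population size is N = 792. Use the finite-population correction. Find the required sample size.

For a proportion with margin E = 0.05 at 95% confidence, z = 1.960.
n = p̂(1−p̂)(z/E)² = 0.224 × 0.776 × (1.960/0.05)² = 267.10 — call this n₀.
Finite-population correction with N = 792: n = n₀ / (1 + (n₀−1)/N) = 267.10 / 1.336 = 199.93
Round up: n = 200.

n = 200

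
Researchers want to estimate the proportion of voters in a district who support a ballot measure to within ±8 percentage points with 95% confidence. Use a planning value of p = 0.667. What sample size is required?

For a proportion with margin E = 0.08 at 95% confidence, z = 1.960.
n = p̂(1−p̂)(z/E)² = 0.667 × 0.333 × (1.960/0.08)² = 133.32
Round up: n = 134.

n = 134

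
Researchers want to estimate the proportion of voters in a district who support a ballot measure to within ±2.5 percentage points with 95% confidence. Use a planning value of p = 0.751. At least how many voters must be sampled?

1150

For a proportion with margin E = 0.025 at 95% confidence, z = 1.960.
n = p̂(1−p̂)(z/E)² = 0.751 × 0.249 × (1.960/0.025)² = 1149.40
Round up: n = 1150.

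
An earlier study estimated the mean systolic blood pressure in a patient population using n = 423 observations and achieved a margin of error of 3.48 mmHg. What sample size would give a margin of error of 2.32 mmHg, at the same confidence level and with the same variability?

Margin of error scales as 1/√n, so n₂ = n₁·(E₁/E₂)².
n₂ = 423 × (3.48/2.32)² = 423 × 2.25 = 951.75
Round up: n₂ = 952.

952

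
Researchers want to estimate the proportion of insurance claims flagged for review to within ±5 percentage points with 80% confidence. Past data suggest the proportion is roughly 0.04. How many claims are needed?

n = 26

For a proportion with margin E = 0.05 at 80% confidence, z = 1.282.
n = p̂(1−p̂)(z/E)² = 0.04 × 0.96 × (1.282/0.05)² = 25.24
Round up: n = 26.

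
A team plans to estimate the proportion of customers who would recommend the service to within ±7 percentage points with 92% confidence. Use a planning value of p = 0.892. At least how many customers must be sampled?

61

For a proportion with margin E = 0.07 at 92% confidence, z = 1.751.
n = p̂(1−p̂)(z/E)² = 0.892 × 0.108 × (1.751/0.07)² = 60.28
Round up: n = 61.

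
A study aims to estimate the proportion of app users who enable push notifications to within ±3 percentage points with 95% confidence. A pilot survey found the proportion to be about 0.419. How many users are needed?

n = 1040

For a proportion with margin E = 0.03 at 95% confidence, z = 1.960.
n = p̂(1−p̂)(z/E)² = 0.419 × 0.581 × (1.960/0.03)² = 1039.11
Round up: n = 1040.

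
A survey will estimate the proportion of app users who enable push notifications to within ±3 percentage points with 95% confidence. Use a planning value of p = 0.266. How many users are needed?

834

For a proportion with margin E = 0.03 at 95% confidence, z = 1.960.
n = p̂(1−p̂)(z/E)² = 0.266 × 0.734 × (1.960/0.03)² = 833.39
Round up: n = 834.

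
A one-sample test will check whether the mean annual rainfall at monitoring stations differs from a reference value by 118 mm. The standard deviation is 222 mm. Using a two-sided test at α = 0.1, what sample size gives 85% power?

For a one-sample z-test, n = ((z_{α/2} + z_β)·σ/δ)².
z_{α/2} = 1.645 (two-sided α = 0.1); z_β = 1.036 (power 85% → β = 0.15).
n = (2.681 × 222 / 118)² = 25.44
Round up: n = 26.

n = 26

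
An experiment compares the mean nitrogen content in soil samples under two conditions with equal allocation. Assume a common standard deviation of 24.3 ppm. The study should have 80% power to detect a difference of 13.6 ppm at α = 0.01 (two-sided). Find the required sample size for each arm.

For two equal groups, n per group = 2·((z_{α/2} + z_β)·σ/δ)².
z_{α/2} = 2.576; z_β = 0.842 (power 80%).
n = 2 × (3.418 × 24.3 / 13.6)² = 2 × 37.30 = 74.60
Round up: n = 75 per group.

75 per group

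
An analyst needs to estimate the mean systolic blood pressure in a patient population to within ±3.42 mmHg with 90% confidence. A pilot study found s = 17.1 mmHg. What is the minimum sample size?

n = 68

For a mean, the margin of error is E = z·σ/√n, so n = (zσ/E)².
At 90% confidence, z = 1.645.
n = (1.645 × 17.1 / 3.42)² = 67.65
Round up: n = 68.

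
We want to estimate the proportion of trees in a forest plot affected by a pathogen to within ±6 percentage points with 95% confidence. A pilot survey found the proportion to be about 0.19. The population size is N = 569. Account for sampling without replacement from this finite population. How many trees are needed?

For a proportion with margin E = 0.06 at 95% confidence, z = 1.960.
n = p̂(1−p̂)(z/E)² = 0.19 × 0.81 × (1.960/0.06)² = 164.23 — call this n₀.
Finite-population correction with N = 569: n = n₀ / (1 + (n₀−1)/N) = 164.23 / 1.287 = 127.61
Round up: n = 128.

n = 128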